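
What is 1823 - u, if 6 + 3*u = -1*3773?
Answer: 9248/3 ≈ 3082.7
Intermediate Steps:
u = -3779/3 (u = -2 + (-1*3773)/3 = -2 + (1/3)*(-3773) = -2 - 3773/3 = -3779/3 ≈ -1259.7)
1823 - u = 1823 - 1*(-3779/3) = 1823 + 3779/3 = 9248/3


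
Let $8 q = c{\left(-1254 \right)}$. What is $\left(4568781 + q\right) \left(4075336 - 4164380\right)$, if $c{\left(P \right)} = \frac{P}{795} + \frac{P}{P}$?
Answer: $- \frac{215615940336987}{530} \approx -4.0682 \cdot 10^{11}$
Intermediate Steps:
$c{\left(P \right)} = 1 + \frac{P}{795}$ ($c{\left(P \right)} = P \frac{1}{795} + 1 = \frac{P}{795} + 1 = 1 + \frac{P}{795}$)
$q = - \frac{153}{2120}$ ($q = \frac{1 + \frac{1}{795} \left(-1254\right)}{8} = \frac{1 - \frac{418}{265}}{8} = \frac{1}{8} \left(- \frac{153}{265}\right) = - \frac{153}{2120} \approx -0.07217$)
$\left(4568781 + q\right) \left(4075336 - 4164380\right) = \left(4568781 - \frac{153}{2120}\right) \left(4075336 - 4164380\right) = \frac{9685815567}{2120} \left(-89044\right) = - \frac{215615940336987}{530}$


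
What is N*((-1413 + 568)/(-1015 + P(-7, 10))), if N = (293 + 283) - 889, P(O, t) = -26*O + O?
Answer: -52897/168 ≈ -314.86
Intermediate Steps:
P(O, t) = -25*O
N = -313 (N = 576 - 889 = -313)
N*((-1413 + 568)/(-1015 + P(-7, 10))) = -313*(-1413 + 568)/(-1015 - 25*(-7)) = -(-264485)/(-1015 + 175) = -(-264485)/(-840) = -(-264485)*(-1)/840 = -313*169/168 = -52897/168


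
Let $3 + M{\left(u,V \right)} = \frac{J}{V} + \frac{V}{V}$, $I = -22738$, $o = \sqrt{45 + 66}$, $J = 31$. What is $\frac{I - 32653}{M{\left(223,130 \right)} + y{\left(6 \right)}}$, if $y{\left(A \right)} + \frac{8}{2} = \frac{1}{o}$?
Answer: $\frac{598669805370}{62254211} + \frac{936107900 \sqrt{111}}{62254211} \approx 9775.0$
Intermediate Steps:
$o = \sqrt{111} \approx 10.536$
$M{\left(u,V \right)} = -2 + \frac{31}{V}$ ($M{\left(u,V \right)} = -3 + \left(\frac{31}{V} + \frac{V}{V}\right) = -3 + \left(\frac{31}{V} + 1\right) = -3 + \left(1 + \frac{31}{V}\right) = -2 + \frac{31}{V}$)
$y{\left(A \right)} = -4 + \frac{\sqrt{111}}{111}$ ($y{\left(A \right)} = -4 + \frac{1}{\sqrt{111}} = -4 + \frac{\sqrt{111}}{111}$)
$\frac{I - 32653}{M{\left(223,130 \right)} + y{\left(6 \right)}} = \frac{-22738 - 32653}{\left(-2 + \frac{31}{130}\right) - \left(4 - \frac{\sqrt{111}}{111}\right)} = - \frac{55391}{\left(-2 + 31 \cdot \frac{1}{130}\right) - \left(4 - \frac{\sqrt{111}}{111}\right)} = - \frac{55391}{\left(-2 + \frac{31}{130}\right) - \left(4 - \frac{\sqrt{111}}{111}\right)} = - \frac{55391}{- \frac{229}{130} - \left(4 - \frac{\sqrt{111}}{111}\right)} = - \frac{55391}{- \frac{749}{130} + \frac{\sqrt{111}}{111}}$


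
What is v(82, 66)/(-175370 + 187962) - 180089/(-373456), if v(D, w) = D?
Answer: 143644005/293909872 ≈ 0.48873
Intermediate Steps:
v(82, 66)/(-175370 + 187962) - 180089/(-373456) = 82/(-175370 + 187962) - 180089/(-373456) = 82/12592 - 180089*(-1/373456) = 82*(1/12592) + 180089/373456 = 41/6296 + 180089/373456 = 143644005/293909872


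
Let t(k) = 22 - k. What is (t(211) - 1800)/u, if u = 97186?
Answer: -1989/97186 ≈ -0.020466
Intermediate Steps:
(t(211) - 1800)/u = ((22 - 1*211) - 1800)/97186 = ((22 - 211) - 1800)*(1/97186) = (-189 - 1800)*(1/97186) = -1989*1/97186 = -1989/97186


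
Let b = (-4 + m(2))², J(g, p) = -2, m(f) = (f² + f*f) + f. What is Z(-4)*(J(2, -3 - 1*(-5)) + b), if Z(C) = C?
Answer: -136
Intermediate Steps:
m(f) = f + 2*f² (m(f) = (f² + f²) + f = 2*f² + f = f + 2*f²)
b = 36 (b = (-4 + 2*(1 + 2*2))² = (-4 + 2*(1 + 4))² = (-4 + 2*5)² = (-4 + 10)² = 6² = 36)
Z(-4)*(J(2, -3 - 1*(-5)) + b) = -4*(-2 + 36) = -4*34 = -136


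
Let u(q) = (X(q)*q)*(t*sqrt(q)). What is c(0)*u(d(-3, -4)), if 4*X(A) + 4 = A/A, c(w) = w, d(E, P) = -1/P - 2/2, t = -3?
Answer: 0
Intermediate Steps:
d(E, P) = -1 - 1/P (d(E, P) = -1/P - 2*1/2 = -1/P - 1 = -1 - 1/P)
X(A) = -3/4 (X(A) = -1 + (A/A)/4 = -1 + (1/4)*1 = -1 + 1/4 = -3/4)
u(q) = 9*q**(3/2)/4 (u(q) = (-3*q/4)*(-3*sqrt(q)) = 9*q**(3/2)/4)
c(0)*u(d(-3, -4)) = 0*(9*((-1 - 1*(-4))/(-4))**(3/2)/4) = 0*(9*(-(-1 + 4)/4)**(3/2)/4) = 0*(9*(-1/4*3)**(3/2)/4) = 0*(9*(-3/4)**(3/2)/4) = 0*(9*(-3*I*sqrt(3)/8)/4) = 0*(-27*I*sqrt(3)/32) = 0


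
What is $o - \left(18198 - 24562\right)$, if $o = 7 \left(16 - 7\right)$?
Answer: $6427$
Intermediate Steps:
$o = 63$ ($o = 7 \cdot 9 = 63$)
$o - \left(18198 - 24562\right) = 63 - \left(18198 - 24562\right) = 63 - -6364 = 63 + 6364 = 6427$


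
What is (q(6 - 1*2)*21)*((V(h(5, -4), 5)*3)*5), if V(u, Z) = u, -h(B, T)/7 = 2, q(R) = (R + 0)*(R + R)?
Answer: -141120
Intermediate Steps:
q(R) = 2*R² (q(R) = R*(2*R) = 2*R²)
h(B, T) = -14 (h(B, T) = -7*2 = -14)
(q(6 - 1*2)*21)*((V(h(5, -4), 5)*3)*5) = ((2*(6 - 1*2)²)*21)*(-14*3*5) = ((2*(6 - 2)²)*21)*(-42*5) = ((2*4²)*21)*(-210) = ((2*16)*21)*(-210) = (32*21)*(-210) = 672*(-210) = -141120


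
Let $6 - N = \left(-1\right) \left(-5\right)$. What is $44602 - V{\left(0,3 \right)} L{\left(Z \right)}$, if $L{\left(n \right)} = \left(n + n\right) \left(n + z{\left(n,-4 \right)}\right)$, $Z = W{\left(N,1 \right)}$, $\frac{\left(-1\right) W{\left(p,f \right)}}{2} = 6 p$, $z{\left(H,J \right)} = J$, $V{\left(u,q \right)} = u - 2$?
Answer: $45370$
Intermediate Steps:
$V{\left(u,q \right)} = -2 + u$
$N = 1$ ($N = 6 - \left(-1\right) \left(-5\right) = 6 - 5 = 1$)
$W{\left(p,f \right)} = - 12 p$ ($W{\left(p,f \right)} = - 2 \cdot 6 p = - 12 p$)
$Z = -12$ ($Z = \left(-12\right) 1 = -12$)
$L{\left(n \right)} = 2 n \left(-4 + n\right)$ ($L{\left(n \right)} = \left(n + n\right) \left(n - 4\right) = 2 n \left(-4 + n\right)$)
$44602 - V{\left(0,3 \right)} L{\left(Z \right)} = 44602 - \left(-2 + 0\right) 2 \left(-12\right) \left(-4 - 12\right) = 44602 - - 2 \cdot 2 \left(-12\right) \left(-16\right) = 44602 - \left(-2\right) 384 = 44602 - -768 = 44602 + 768 = 45370$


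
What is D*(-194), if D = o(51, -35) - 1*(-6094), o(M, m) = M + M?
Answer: -1202024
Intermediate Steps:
o(M, m) = 2*M
D = 6196 (D = 2*51 - 1*(-6094) = 102 + 6094 = 6196)
D*(-194) = 6196*(-194) = -1202024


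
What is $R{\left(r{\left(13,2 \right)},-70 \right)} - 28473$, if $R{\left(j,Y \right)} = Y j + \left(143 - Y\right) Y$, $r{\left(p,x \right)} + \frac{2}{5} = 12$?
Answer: $-44195$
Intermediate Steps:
$r{\left(p,x \right)} = \frac{58}{5}$ ($r{\left(p,x \right)} = - \frac{2}{5} + 12 = \frac{58}{5}$)
$R{\left(j,Y \right)} = Y j + Y \left(143 - Y\right)$
$R{\left(r{\left(13,2 \right)},-70 \right)} - 28473 = - 70 \left(143 + \frac{58}{5} - -70\right) - 28473 = - 70 \left(143 + \frac{58}{5} + 70\right) - 28473 = \left(-70\right) \frac{1123}{5} - 28473 = -15722 - 28473 = -44195$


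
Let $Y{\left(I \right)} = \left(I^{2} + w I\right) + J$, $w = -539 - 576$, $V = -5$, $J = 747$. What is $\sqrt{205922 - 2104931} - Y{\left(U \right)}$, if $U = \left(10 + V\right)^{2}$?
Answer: $26503 + 3 i \sqrt{211001} \approx 26503.0 + 1378.0 i$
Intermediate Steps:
$w = -1115$
$U = 25$ ($U = \left(10 - 5\right)^{2} = 5^{2} = 25$)
$Y{\left(I \right)} = 747 + I^{2} - 1115 I$ ($Y{\left(I \right)} = \left(I^{2} - 1115 I\right) + 747 = 747 + I^{2} - 1115 I$)
$\sqrt{205922 - 2104931} - Y{\left(U \right)} = \sqrt{205922 - 2104931} - \left(747 + 25^{2} - 27875\right) = \sqrt{-1899009} - \left(747 + 625 - 27875\right) = 3 i \sqrt{211001} - -26503 = 3 i \sqrt{211001} + 26503 = 26503 + 3 i \sqrt{211001}$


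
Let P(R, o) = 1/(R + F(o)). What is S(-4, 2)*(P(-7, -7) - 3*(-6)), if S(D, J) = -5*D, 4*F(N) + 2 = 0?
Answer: 1072/3 ≈ 357.33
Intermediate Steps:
F(N) = -1/2 (F(N) = -1/2 + (1/4)*0 = -1/2 + 0 = -1/2)
P(R, o) = 1/(-1/2 + R) (P(R, o) = 1/(R - 1/2) = 1/(-1/2 + R))
S(-4, 2)*(P(-7, -7) - 3*(-6)) = (-5*(-4))*(2/(-1 + 2*(-7)) - 3*(-6)) = 20*(2/(-1 - 14) + 18) = 20*(2/(-15) + 18) = 20*(2*(-1/15) + 18) = 20*(-2/15 + 18) = 20*(268/15) = 1072/3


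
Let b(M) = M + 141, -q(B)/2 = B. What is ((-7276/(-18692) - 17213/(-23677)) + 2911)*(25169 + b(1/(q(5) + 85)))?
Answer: 611624396530424293/8298196575 ≈ 7.3706e+7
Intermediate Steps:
q(B) = -2*B
b(M) = 141 + M
((-7276/(-18692) - 17213/(-23677)) + 2911)*(25169 + b(1/(q(5) + 85))) = ((-7276/(-18692) - 17213/(-23677)) + 2911)*(25169 + (141 + 1/(-2*5 + 85))) = ((-7276*(-1/18692) - 17213*(-1/23677)) + 2911)*(25169 + (141 + 1/(-10 + 85))) = ((1819/4673 + 17213/23677) + 2911)*(25169 + (141 + 1/75)) = (123504812/110642621 + 2911)*(25169 + (141 + 1/75)) = 322204174543*(25169 + 10576/75)/110642621 = (322204174543/110642621)*(1898251/75) = 611624396530424293/8298196575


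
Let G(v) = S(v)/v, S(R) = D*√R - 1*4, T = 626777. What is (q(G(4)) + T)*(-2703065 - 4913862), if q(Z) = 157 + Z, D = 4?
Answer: -4775318128745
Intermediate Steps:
S(R) = -4 + 4*√R (S(R) = 4*√R - 1*4 = 4*√R - 4 = -4 + 4*√R)
G(v) = (-4 + 4*√v)/v
(q(G(4)) + T)*(-2703065 - 4913862) = ((157 + 4*(-1 + √4)/4) + 626777)*(-2703065 - 4913862) = ((157 + 4*(¼)*(-1 + 2)) + 626777)*(-7616927) = ((157 + 4*(¼)*1) + 626777)*(-7616927) = ((157 + 1) + 626777)*(-7616927) = (158 + 626777)*(-7616927) = 626935*(-7616927) = -4775318128745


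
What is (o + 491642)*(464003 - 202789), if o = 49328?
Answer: 141308937580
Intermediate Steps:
(o + 491642)*(464003 - 202789) = (49328 + 491642)*(464003 - 202789) = 540970*261214 = 141308937580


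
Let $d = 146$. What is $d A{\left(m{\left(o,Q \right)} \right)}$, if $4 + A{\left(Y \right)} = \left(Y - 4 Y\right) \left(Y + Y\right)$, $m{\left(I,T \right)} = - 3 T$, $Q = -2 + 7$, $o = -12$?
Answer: $-197684$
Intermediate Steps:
$Q = 5$
$A{\left(Y \right)} = -4 - 6 Y^{2}$ ($A{\left(Y \right)} = -4 + \left(Y - 4 Y\right) \left(Y + Y\right) = -4 + - 3 Y 2 Y = -4 - 6 Y^{2}$)
$d A{\left(m{\left(o,Q \right)} \right)} = 146 \left(-4 - 6 \left(\left(-3\right) 5\right)^{2}\right) = 146 \left(-4 - 6 \left(-15\right)^{2}\right) = 146 \left(-4 - 1350\right) = 146 \left(-1354\right) = -197684$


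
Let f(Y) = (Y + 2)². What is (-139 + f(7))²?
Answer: 3364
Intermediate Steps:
f(Y) = (2 + Y)²
(-139 + f(7))² = (-139 + (2 + 7)²)² = (-139 + 9²)² = (-139 + 81)² = (-58)² = 3364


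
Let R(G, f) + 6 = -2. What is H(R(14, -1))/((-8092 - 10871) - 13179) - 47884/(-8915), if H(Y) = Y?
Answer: 769579424/143272965 ≈ 5.3714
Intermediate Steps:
R(G, f) = -8 (R(G, f) = -6 - 2 = -8)
H(R(14, -1))/((-8092 - 10871) - 13179) - 47884/(-8915) = -8/((-8092 - 10871) - 13179) - 47884/(-8915) = -8/(-18963 - 13179) - 47884*(-1/8915) = -8/(-32142) + 47884/8915 = -8*(-1/32142) + 47884/8915 = 4/16071 + 47884/8915 = 769579424/143272965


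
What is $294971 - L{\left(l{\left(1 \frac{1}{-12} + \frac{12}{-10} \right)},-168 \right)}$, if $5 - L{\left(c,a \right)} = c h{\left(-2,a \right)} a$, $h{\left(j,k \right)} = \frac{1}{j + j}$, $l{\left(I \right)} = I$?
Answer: $\frac{2949121}{10} \approx 2.9491 \cdot 10^{5}$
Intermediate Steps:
$h{\left(j,k \right)} = \frac{1}{2 j}$
$L{\left(c,a \right)} = 5 + \frac{a c}{4}$ ($L{\left(c,a \right)} = 5 - c \frac{1}{2 \left(-2\right)} a = 5 - c \frac{1}{2} \left(- \frac{1}{2}\right) a = 5 - c \left(- \frac{1}{4}\right) a = 5 - - \frac{c}{4} a = 5 - - \frac{a c}{4} = 5 + \frac{a c}{4}$)
$294971 - L{\left(l{\left(1 \frac{1}{-12} + \frac{12}{-10} \right)},-168 \right)} = 294971 - \left(5 + \frac{1}{4} \left(-168\right) \left(1 \frac{1}{-12} + \frac{12}{-10}\right)\right) = 294971 - \left(5 + \frac{1}{4} \left(-168\right) \left(1 \left(- \frac{1}{12}\right) + 12 \left(- \frac{1}{10}\right)\right)\right) = 294971 - \left(5 + \frac{1}{4} \left(-168\right) \left(- \frac{1}{12} - \frac{6}{5}\right)\right) = 294971 - \left(5 + \frac{1}{4} \left(-168\right) \left(- \frac{77}{60}\right)\right) = 294971 - \left(5 + \frac{539}{10}\right) = 294971 - \frac{589}{10} = \frac{2949121}{10}$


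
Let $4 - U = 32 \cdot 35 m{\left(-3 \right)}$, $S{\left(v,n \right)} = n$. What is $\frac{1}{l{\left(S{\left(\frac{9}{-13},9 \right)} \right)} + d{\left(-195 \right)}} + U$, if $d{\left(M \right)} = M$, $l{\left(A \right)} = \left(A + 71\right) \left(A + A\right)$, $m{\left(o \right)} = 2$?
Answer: $- \frac{2783819}{1245} \approx -2236.0$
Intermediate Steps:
$l{\left(A \right)} = 2 A \left(71 + A\right)$ ($l{\left(A \right)} = \left(71 + A\right) 2 A = 2 A \left(71 + A\right)$)
$U = -2236$ ($U = 4 - 32 \cdot 35 \cdot 2 = 4 - 1120 \cdot 2 = 4 - 2240 = -2236$)
$\frac{1}{l{\left(S{\left(\frac{9}{-13},9 \right)} \right)} + d{\left(-195 \right)}} + U = \frac{1}{2 \cdot 9 \left(71 + 9\right) - 195} - 2236 = \frac{1}{2 \cdot 9 \cdot 80 - 195} - 2236 = \frac{1}{1440 - 195} - 2236 = \frac{1}{1245} - 2236 = - \frac{2783819}{1245}$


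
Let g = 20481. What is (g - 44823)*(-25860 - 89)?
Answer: 631650558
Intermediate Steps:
(g - 44823)*(-25860 - 89) = (20481 - 44823)*(-25860 - 89) = -24342*(-25949) = 631650558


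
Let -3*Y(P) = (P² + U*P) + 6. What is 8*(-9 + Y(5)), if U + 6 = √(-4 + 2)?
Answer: -224/3 - 40*I*√2/3 ≈ -74.667 - 18.856*I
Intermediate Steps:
U = -6 + I*√2 (U = -6 + √(-4 + 2) = -6 + √(-2) = -6 + I*√2 ≈ -6.0 + 1.4142*I)
Y(P) = -2 - P²/3 - P*(-6 + I*√2)/3 (Y(P) = -((P² + (-6 + I*√2)*P) + 6)/3 = -((P² + P*(-6 + I*√2)) + 6)/3 = -(6 + P² + P*(-6 + I*√2))/3 = -2 - P²/3 - P*(-6 + I*√2)/3)
8*(-9 + Y(5)) = 8*(-9 + (-2 - ⅓*5² + (⅓)*5*(6 - I*√2))) = 8*(-9 + (-2 - ⅓*25 + (10 - 5*I*√2/3))) = 8*(-9 + (-2 - 25/3 + (10 - 5*I*√2/3))) = 8*(-9 + (-⅓ - 5*I*√2/3)) = 8*(-28/3 - 5*I*√2/3) = -224/3 - 40*I*√2/3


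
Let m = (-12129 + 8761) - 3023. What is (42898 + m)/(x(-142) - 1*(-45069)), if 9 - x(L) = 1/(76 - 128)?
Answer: 1898364/2344057 ≈ 0.80986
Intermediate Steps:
x(L) = 469/52 (x(L) = 9 - 1/(76 - 128) = 9 - 1/(-52) = 9 - 1*(-1/52) = 9 + 1/52 = 469/52)
m = -6391 (m = -3368 - 3023 = -6391)
(42898 + m)/(x(-142) - 1*(-45069)) = (42898 - 6391)/(469/52 - 1*(-45069)) = 36507/(469/52 + 45069) = 36507/(2344057/52) = 36507*(52/2344057) = 1898364/2344057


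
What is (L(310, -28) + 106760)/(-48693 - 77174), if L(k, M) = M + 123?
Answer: -15265/17981 ≈ -0.84895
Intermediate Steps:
L(k, M) = 123 + M
(L(310, -28) + 106760)/(-48693 - 77174) = ((123 - 28) + 106760)/(-48693 - 77174) = (95 + 106760)/(-125867) = 106855*(-1/125867) = -15265/17981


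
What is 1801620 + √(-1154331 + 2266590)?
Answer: 1801620 + √1112259 ≈ 1.8027e+6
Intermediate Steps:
1801620 + √(-1154331 + 2266590) = 1801620 + √1112259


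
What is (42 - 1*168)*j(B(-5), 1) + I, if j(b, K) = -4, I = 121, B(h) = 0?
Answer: 625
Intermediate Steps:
(42 - 1*168)*j(B(-5), 1) + I = (42 - 1*168)*(-4) + 121 = (42 - 168)*(-4) + 121 = -126*(-4) + 121 = 504 + 121 = 625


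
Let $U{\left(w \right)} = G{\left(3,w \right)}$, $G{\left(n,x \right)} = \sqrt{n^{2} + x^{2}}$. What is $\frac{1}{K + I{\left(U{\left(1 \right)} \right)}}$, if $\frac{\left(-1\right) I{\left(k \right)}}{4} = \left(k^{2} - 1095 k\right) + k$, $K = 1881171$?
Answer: $\frac{1881131}{3538462345401} - \frac{4376 \sqrt{10}}{3538462345401} \approx 5.2771 \cdot 10^{-7}$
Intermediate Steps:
$U{\left(w \right)} = \sqrt{9 + w^{2}}$ ($U{\left(w \right)} = \sqrt{3^{2} + w^{2}} = \sqrt{9 + w^{2}}$)
$I{\left(k \right)} = - 4 k^{2} + 4376 k$ ($I{\left(k \right)} = - 4 \left(\left(k^{2} - 1095 k\right) + k\right) = - 4 \left(k^{2} - 1094 k\right) = - 4 k^{2} + 4376 k$)
$\frac{1}{K + I{\left(U{\left(1 \right)} \right)}} = \frac{1}{1881171 + 4 \sqrt{9 + 1^{2}} \left(1094 - \sqrt{9 + 1^{2}}\right)} = \frac{1}{1881171 + 4 \sqrt{9 + 1} \left(1094 - \sqrt{9 + 1}\right)} = \frac{1}{1881171 + 4 \sqrt{10} \left(1094 - \sqrt{10}\right)}$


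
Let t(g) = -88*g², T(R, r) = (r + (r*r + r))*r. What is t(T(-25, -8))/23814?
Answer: -720896/1323 ≈ -544.89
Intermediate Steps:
T(R, r) = r*(r² + 2*r) (T(R, r) = (r + (r² + r))*r = (r + (r + r²))*r = (r² + 2*r)*r = r*(r² + 2*r))
t(T(-25, -8))/23814 = -88*4096*(2 - 8)²/23814 = -88*(64*(-6))²*(1/23814) = -88*(-384)²*(1/23814) = -88*147456*(1/23814) = -12976128*1/23814 = -720896/1323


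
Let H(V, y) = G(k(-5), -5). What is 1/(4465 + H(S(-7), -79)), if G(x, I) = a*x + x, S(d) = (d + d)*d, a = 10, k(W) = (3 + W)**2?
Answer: 1/4509 ≈ 0.00022178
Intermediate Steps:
S(d) = 2*d**2 (S(d) = (2*d)*d = 2*d**2)
G(x, I) = 11*x (G(x, I) = 10*x + x = 11*x)
H(V, y) = 44 (H(V, y) = 11*(3 - 5)**2 = 11*(-2)**2 = 11*4 = 44)
1/(4465 + H(S(-7), -79)) = 1/(4465 + 44) = 1/4509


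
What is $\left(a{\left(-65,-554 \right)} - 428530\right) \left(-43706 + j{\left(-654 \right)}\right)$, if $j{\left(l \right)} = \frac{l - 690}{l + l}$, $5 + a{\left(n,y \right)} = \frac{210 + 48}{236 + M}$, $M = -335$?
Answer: $\frac{67369019728922}{3597} \approx 1.8729 \cdot 10^{10}$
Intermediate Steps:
$a{\left(n,y \right)} = - \frac{251}{33}$ ($a{\left(n,y \right)} = -5 + \frac{210 + 48}{236 - 335} = -5 + \frac{258}{-99} = -5 + 258 \left(- \frac{1}{99}\right) = -5 - \frac{86}{33} = - \frac{251}{33}$)
$j{\left(l \right)} = \frac{-690 + l}{2 l}$
$\left(a{\left(-65,-554 \right)} - 428530\right) \left(-43706 + j{\left(-654 \right)}\right) = \left(- \frac{251}{33} - 428530\right) \left(-43706 + \frac{-690 - 654}{2 \left(-654\right)}\right) = - \frac{14141741 \left(-43706 + \frac{1}{2} \left(- \frac{1}{654}\right) \left(-1344\right)\right)}{33} = - \frac{14141741 \left(-43706 + \frac{112}{109}\right)}{33} = \left(- \frac{14141741}{33}\right) \left(- \frac{4763842}{109}\right) = \frac{67369019728922}{3597}$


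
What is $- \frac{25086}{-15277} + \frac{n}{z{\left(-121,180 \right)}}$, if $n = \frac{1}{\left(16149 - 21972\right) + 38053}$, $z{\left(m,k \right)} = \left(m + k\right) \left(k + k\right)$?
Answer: $\frac{17173002622477}{10458102560400} \approx 1.6421$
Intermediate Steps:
$z{\left(m,k \right)} = 2 k \left(k + m\right)$ ($z{\left(m,k \right)} = \left(k + m\right) 2 k = 2 k \left(k + m\right)$)
$n = \frac{1}{32230}$ ($n = \frac{1}{-5823 + 38053} = \frac{1}{32230} \approx 3.1027 \cdot 10^{-5}$)
$- \frac{25086}{-15277} + \frac{n}{z{\left(-121,180 \right)}} = - \frac{25086}{-15277} + \frac{1}{32230 \cdot 2 \cdot 180 \left(180 - 121\right)} = \left(-25086\right) \left(- \frac{1}{15277}\right) + \frac{1}{32230 \cdot 2 \cdot 180 \cdot 59} = \frac{25086}{15277} + \frac{1}{32230 \cdot 21240} = \frac{25086}{15277} + \frac{1}{32230} \cdot \frac{1}{21240} = \frac{25086}{15277} + \frac{1}{684565200} = \frac{17173002622477}{10458102560400}$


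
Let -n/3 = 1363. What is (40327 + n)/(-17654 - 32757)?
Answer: -36238/50411 ≈ -0.71885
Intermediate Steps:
n = -4089 (n = -3*1363 = -4089)
(40327 + n)/(-17654 - 32757) = (40327 - 4089)/(-17654 - 32757) = 36238/(-50411) = 36238*(-1/50411) = -36238/50411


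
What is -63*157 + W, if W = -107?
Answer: -9998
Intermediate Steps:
-63*157 + W = -63*157 - 107 = -9891 - 107 = -9998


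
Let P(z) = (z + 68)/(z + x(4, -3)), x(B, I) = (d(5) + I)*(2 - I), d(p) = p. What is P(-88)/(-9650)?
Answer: -1/37635 ≈ -2.6571e-5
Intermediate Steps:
x(B, I) = (2 - I)*(5 + I) (x(B, I) = (5 + I)*(2 - I) = (2 - I)*(5 + I))
P(z) = (68 + z)/(10 + z) (P(z) = (z + 68)/(z + (10 - 1*(-3)² - 3*(-3))) = (68 + z)/(z + (10 - 1*9 + 9)) = (68 + z)/(z + (10 - 9 + 9)) = (68 + z)/(z + 10) = (68 + z)/(10 + z))
P(-88)/(-9650) = ((68 - 88)/(10 - 88))/(-9650) = (-20/(-78))*(-1/9650) = -1/78*(-20)*(-1/9650) = (10/39)*(-1/9650) = -1/37635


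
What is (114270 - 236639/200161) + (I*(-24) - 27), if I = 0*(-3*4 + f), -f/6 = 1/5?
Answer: 1758981268/15397 ≈ 1.1424e+5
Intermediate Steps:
f = -6/5 ≈ -1.2000
I = 0 (I = 0*(-3*4 - 6/5) = 0*(-12 - 6/5) = 0*(-66/5) = 0)
(114270 - 236639/200161) + (I*(-24) - 27) = (114270 - 236639/200161) + (0*(-24) - 27) = (114270 - 236639*1/200161) + (0 - 27) = (114270 - 18203/15397) - 27 = 1759396987/15397 - 27 = 1758981268/15397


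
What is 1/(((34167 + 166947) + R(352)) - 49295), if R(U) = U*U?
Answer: 1/275723 ≈ 3.6268e-6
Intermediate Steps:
R(U) = U²
1/(((34167 + 166947) + R(352)) - 49295) = 1/(((34167 + 166947) + 352²) - 49295) = 1/((201114 + 123904) - 49295) = 1/(325018 - 49295) = 1/275723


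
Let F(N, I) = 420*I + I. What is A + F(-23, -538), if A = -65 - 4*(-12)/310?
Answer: -35117241/155 ≈ -2.2656e+5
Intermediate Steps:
F(N, I) = 421*I
A = -10051/155 (A = -65 + 48*(1/310) = -65 + 24/155 = -10051/155 ≈ -64.845)
A + F(-23, -538) = -10051/155 + 421*(-538) = -10051/155 - 226498 = -35117241/155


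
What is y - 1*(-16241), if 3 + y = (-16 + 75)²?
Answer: 19719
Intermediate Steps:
y = 3478 (y = -3 + (-16 + 75)² = -3 + 59² = -3 + 3481 = 3478)
y - 1*(-16241) = 3478 - 1*(-16241) = 3478 + 16241 = 19719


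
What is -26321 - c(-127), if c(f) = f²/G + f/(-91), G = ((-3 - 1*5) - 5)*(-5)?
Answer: -12089593/455 ≈ -26571.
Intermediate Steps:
G = 65 (G = ((-3 - 5) - 5)*(-5) = (-8 - 5)*(-5) = -13*(-5) = 65)
c(f) = -f/91 + f²/65 (c(f) = f²/65 + f/(-91) = f²*(1/65) + f*(-1/91) = f²/65 - f/91 = -f/91 + f²/65)
-26321 - c(-127) = -26321 - (-127)*(-5 + 7*(-127))/455 = -26321 - (-127)*(-5 - 889)/455 = -26321 - (-127)*(-894)/455 = -26321 - 1*113538/455 = -26321 - 113538/455 = -12089593/455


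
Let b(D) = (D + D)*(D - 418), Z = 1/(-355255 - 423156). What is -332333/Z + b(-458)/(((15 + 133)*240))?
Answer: 191431830535337/740 ≈ 2.5869e+11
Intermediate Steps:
Z = -1/778411 (Z = 1/(-778411) = -1/778411 ≈ -1.2847e-6)
b(D) = 2*D*(-418 + D) (b(D) = (2*D)*(-418 + D) = 2*D*(-418 + D))
-332333/Z + b(-458)/(((15 + 133)*240)) = -332333/(-1/778411) + (2*(-458)*(-418 - 458))/(((15 + 133)*240)) = -332333*(-778411) + (2*(-458)*(-876))/((148*240)) = 258691662863 + 802416/35520 = 258691662863 + 802416*(1/35520) = 258691662863 + 16717/740 = 191431830535337/740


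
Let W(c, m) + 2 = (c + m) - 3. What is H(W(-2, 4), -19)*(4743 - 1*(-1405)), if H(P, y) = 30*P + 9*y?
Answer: -1604628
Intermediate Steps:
W(c, m) = -5 + c + m (W(c, m) = -2 + ((c + m) - 3) = -2 + (-3 + c + m) = -5 + c + m)
H(P, y) = 9*y + 30*P
H(W(-2, 4), -19)*(4743 - 1*(-1405)) = (9*(-19) + 30*(-5 - 2 + 4))*(4743 - 1*(-1405)) = (-171 + 30*(-3))*(4743 + 1405) = (-171 - 90)*6148 = -261*6148 = -1604628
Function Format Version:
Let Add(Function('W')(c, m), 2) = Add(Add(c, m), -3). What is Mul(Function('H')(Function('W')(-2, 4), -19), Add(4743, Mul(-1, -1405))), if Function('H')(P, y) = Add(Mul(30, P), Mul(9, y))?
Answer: -1604628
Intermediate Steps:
Function('W')(c, m) = Add(-5, c, m) (Function('W')(c, m) = Add(-2, Add(Add(c, m), -3)) = Add(-2, Add(-3, c, m)) = Add(-5, c, m))
Function('H')(P, y) = Add(Mul(9, y), Mul(30, P))
Mul(Function('H')(Function('W')(-2, 4), -19), Add(4743, Mul(-1, -1405))) = Mul(Add(Mul(9, -19), Mul(30, Add(-5, -2, 4))), Add(4743, Mul(-1, -1405))) = Mul(Add(-171, Mul(30, -3)), Add(4743, 1405)) = Mul(Add(-171, -90), 6148) = Mul(-261, 6148) = -1604628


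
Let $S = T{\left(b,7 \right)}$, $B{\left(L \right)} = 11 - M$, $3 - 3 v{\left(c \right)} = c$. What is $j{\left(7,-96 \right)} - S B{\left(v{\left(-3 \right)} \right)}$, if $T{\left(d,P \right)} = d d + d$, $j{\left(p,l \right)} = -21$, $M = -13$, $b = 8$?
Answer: $-1749$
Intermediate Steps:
$v{\left(c \right)} = 1 - \frac{c}{3}$
$T{\left(d,P \right)} = d + d^{2}$ ($T{\left(d,P \right)} = d^{2} + d = d + d^{2}$)
$B{\left(L \right)} = 24$ ($B{\left(L \right)} = 11 - -13 = 11 + 13 = 24$)
$S = 72$ ($S = 8 \left(1 + 8\right) = 8 \cdot 9 = 72$)
$j{\left(7,-96 \right)} - S B{\left(v{\left(-3 \right)} \right)} = -21 - 72 \cdot 24 = -21 - 1728 = -1749$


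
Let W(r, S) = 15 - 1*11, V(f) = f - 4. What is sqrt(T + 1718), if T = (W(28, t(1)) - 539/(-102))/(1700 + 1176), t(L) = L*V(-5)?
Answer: sqrt(36960861991854)/146676 ≈ 41.449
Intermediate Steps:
V(f) = -4 + f
t(L) = -9*L (t(L) = L*(-4 - 5) = L*(-9) = -9*L)
W(r, S) = 4 (W(r, S) = 15 - 11 = 4)
T = 947/293352 (T = (4 - 539/(-102))/(1700 + 1176) = (4 - 539*(-1/102))/2876 = (4 + 539/102)*(1/2876) = (947/102)*(1/2876) = 947/293352 ≈ 0.0032282)
sqrt(T + 1718) = sqrt(947/293352 + 1718) = sqrt(503979683/293352) = sqrt(36960861991854)/146676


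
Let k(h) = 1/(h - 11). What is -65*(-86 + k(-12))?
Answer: 128635/23 ≈ 5592.8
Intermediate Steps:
k(h) = 1/(-11 + h)
-65*(-86 + k(-12)) = -65*(-86 + 1/(-11 - 12)) = -65*(-86 + 1/(-23)) = -65*(-86 - 1/23) = -65*(-1979/23) = 128635/23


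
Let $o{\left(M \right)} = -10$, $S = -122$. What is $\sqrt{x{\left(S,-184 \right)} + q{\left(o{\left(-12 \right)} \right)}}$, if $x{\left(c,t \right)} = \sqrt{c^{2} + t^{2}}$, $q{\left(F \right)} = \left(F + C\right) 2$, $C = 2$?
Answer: $\sqrt{-16 + 2 \sqrt{12185}} \approx 14.31$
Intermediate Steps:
$q{\left(F \right)} = 4 + 2 F$ ($q{\left(F \right)} = \left(F + 2\right) 2 = \left(2 + F\right) 2 = 4 + 2 F$)
$\sqrt{x{\left(S,-184 \right)} + q{\left(o{\left(-12 \right)} \right)}} = \sqrt{\sqrt{\left(-122\right)^{2} + \left(-184\right)^{2}} + \left(4 + 2 \left(-10\right)\right)} = \sqrt{\sqrt{14884 + 33856} + \left(4 - 20\right)} = \sqrt{\sqrt{48740} - 16} = \sqrt{2 \sqrt{12185} - 16} = \sqrt{-16 + 2 \sqrt{12185}}$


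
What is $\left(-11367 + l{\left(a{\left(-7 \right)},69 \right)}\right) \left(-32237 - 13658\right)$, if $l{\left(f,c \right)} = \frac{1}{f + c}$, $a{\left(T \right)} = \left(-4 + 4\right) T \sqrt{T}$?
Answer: $\frac{35996458190}{69} \approx 5.2169 \cdot 10^{8}$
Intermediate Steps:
$a{\left(T \right)} = 0$ ($a{\left(T \right)} = 0 T \sqrt{T} = 0 \sqrt{T} = 0$)
$l{\left(f,c \right)} = \frac{1}{c + f}$
$\left(-11367 + l{\left(a{\left(-7 \right)},69 \right)}\right) \left(-32237 - 13658\right) = \left(-11367 + \frac{1}{69 + 0}\right) \left(-32237 - 13658\right) = \left(-11367 + \frac{1}{69}\right) \left(-45895\right) = \left(- \frac{784322}{69}\right) \left(-45895\right) = \frac{35996458190}{69}$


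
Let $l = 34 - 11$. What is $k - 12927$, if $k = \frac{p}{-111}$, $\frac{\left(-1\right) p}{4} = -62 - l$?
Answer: $- \frac{1435237}{111} \approx -12930.0$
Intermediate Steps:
$l = 23$
$p = 340$ ($p = - 4 \left(-62 - 23\right) = \left(-4\right) \left(-85\right) = 340$)
$k = - \frac{340}{111}$ ($k = \frac{340}{-111} = 340 \left(- \frac{1}{111}\right) = - \frac{340}{111} \approx -3.0631$)
$k - 12927 = - \frac{340}{111} - 12927 = - \frac{1435237}{111}$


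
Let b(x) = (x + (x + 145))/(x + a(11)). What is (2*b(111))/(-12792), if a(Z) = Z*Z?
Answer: -367/1483872 ≈ -0.00024733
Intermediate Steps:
a(Z) = Z**2
b(x) = (145 + 2*x)/(121 + x) (b(x) = (x + (x + 145))/(x + 11**2) = (x + (145 + x))/(x + 121) = (145 + 2*x)/(121 + x))
(2*b(111))/(-12792) = (2*((145 + 2*111)/(121 + 111)))/(-12792) = (2*((145 + 222)/232))*(-1/12792) = (2*((1/232)*367))*(-1/12792) = (2*(367/232))*(-1/12792) = (367/116)*(-1/12792) = -367/1483872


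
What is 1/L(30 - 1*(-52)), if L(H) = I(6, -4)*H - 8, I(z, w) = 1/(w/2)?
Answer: -1/49 ≈ -0.020408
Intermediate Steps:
I(z, w) = 2/w (I(z, w) = 1/(w*(½)) = 1/(w/2) = 2/w)
L(H) = -8 - H/2 (L(H) = (2/(-4))*H - 8 = (2*(-¼))*H - 8 = -H/2 - 8 = -8 - H/2)
1/L(30 - 1*(-52)) = 1/(-8 - (30 - 1*(-52))/2) = 1/(-8 - (30 + 52)/2) = 1/(-8 - ½*82) = 1/(-8 - 41) = 1/(-49) = -1/49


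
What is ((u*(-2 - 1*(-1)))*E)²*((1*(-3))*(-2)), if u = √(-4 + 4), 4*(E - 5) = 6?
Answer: 0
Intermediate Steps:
E = 13/2 (E = 5 + (¼)*6 = 5 + 3/2 = 13/2 ≈ 6.5000)
u = 0 (u = √0 = 0)
((u*(-2 - 1*(-1)))*E)²*((1*(-3))*(-2)) = ((0*(-2 - 1*(-1)))*(13/2))²*((1*(-3))*(-2)) = ((0*(-2 + 1))*(13/2))²*(-3*(-2)) = ((0*(-1))*(13/2))²*6 = (0*(13/2))²*6 = 0²*6 = 0*6 = 0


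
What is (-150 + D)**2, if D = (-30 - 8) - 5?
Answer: 37249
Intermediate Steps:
D = -43 (D = -38 - 5 = -43)
(-150 + D)**2 = (-150 - 43)**2 = (-193)**2 = 37249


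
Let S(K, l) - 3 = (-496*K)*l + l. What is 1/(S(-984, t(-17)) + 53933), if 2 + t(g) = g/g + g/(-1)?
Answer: 1/7862976 ≈ 1.2718e-7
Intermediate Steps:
t(g) = -1 - g (t(g) = -2 + (g/g + g/(-1)) = -2 + (1 + g*(-1)) = -2 + (1 - g) = -1 - g)
S(K, l) = 3 + l - 496*K*l (S(K, l) = 3 + ((-496*K)*l + l) = 3 + (-496*K*l + l) = 3 + (l - 496*K*l) = 3 + l - 496*K*l)
1/(S(-984, t(-17)) + 53933) = 1/((3 + (-1 - 1*(-17)) - 496*(-984)*(-1 - 1*(-17))) + 53933) = 1/((3 + (-1 + 17) - 496*(-984)*(-1 + 17)) + 53933) = 1/((3 + 16 - 496*(-984)*16) + 53933) = 1/((3 + 16 + 7809024) + 53933) = 1/(7809043 + 53933) = 1/7862976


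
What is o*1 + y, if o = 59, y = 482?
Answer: 541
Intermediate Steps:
o*1 + y = 59*1 + 482 = 59 + 482 = 541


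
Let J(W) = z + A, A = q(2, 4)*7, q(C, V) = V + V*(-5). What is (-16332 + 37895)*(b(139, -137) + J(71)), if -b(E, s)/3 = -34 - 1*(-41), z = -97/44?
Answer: -128278287/44 ≈ -2.9154e+6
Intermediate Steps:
q(C, V) = -4*V (q(C, V) = V - 5*V = -4*V)
z = -97/44 (z = -97*1/44 = -97/44 ≈ -2.2045)
A = -112 (A = -4*4*7 = -16*7 = -112)
b(E, s) = -21 (b(E, s) = -3*(-34 - 1*(-41)) = -3*(-34 + 41) = -3*7 = -21)
J(W) = -5025/44 (J(W) = -97/44 - 112 = -5025/44)
(-16332 + 37895)*(b(139, -137) + J(71)) = (-16332 + 37895)*(-21 - 5025/44) = 21563*(-5949/44) = -128278287/44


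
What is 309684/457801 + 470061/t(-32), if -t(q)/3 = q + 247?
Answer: -71664883227/98427215 ≈ -728.10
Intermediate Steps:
t(q) = -741 - 3*q (t(q) = -3*(q + 247) = -3*(247 + q) = -741 - 3*q)
309684/457801 + 470061/t(-32) = 309684/457801 + 470061/(-741 - 3*(-32)) = 309684*(1/457801) + 470061/(-741 + 96) = 309684/457801 + 470061/(-645) = 309684/457801 + 470061*(-1/645) = 309684/457801 - 156687/215 = -71664883227/98427215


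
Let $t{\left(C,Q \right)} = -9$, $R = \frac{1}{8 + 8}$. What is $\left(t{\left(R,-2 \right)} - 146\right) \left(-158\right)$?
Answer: $24490$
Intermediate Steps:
$R = \frac{1}{16} \approx 0.0625$
$\left(t{\left(R,-2 \right)} - 146\right) \left(-158\right) = \left(-9 - 146\right) \left(-158\right) = \left(-155\right) \left(-158\right) = 24490$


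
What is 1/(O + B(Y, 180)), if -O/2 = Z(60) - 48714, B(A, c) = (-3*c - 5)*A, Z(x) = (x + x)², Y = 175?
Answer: -1/26747 ≈ -3.7387e-5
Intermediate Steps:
Z(x) = 4*x² (Z(x) = (2*x)² = 4*x²)
B(A, c) = A*(-5 - 3*c) (B(A, c) = (-5 - 3*c)*A = A*(-5 - 3*c))
O = 68628 (O = -2*(4*60² - 48714) = -2*(4*3600 - 48714) = -2*(14400 - 48714) = -2*(-34314) = 68628)
1/(O + B(Y, 180)) = 1/(68628 - 1*175*(5 + 3*180)) = 1/(68628 - 1*175*(5 + 540)) = 1/(68628 - 1*175*545) = 1/(68628 - 95375) = 1/(-26747) = -1/26747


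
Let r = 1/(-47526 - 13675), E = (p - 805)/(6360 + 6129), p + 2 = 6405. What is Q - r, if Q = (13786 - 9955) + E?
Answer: 976175477282/254779763 ≈ 3831.4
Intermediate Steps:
p = 6403 (p = -2 + 6405 = 6403)
E = 1866/4163 (E = (6403 - 805)/(6360 + 6129) = 5598/12489 = 5598*(1/12489) = 1866/4163 ≈ 0.44823)
Q = 15950319/4163 (Q = (13786 - 9955) + 1866/4163 = 3831 + 1866/4163 = 15950319/4163 ≈ 3831.4)
r = -1/61201 (r = 1/(-61201) = -1/61201 ≈ -1.6340e-5)
Q - r = 15950319/4163 - 1*(-1/61201) = 15950319/4163 + 1/61201 = 976175477282/254779763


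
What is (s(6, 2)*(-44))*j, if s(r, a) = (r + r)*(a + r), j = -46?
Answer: 194304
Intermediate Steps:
s(r, a) = 2*r*(a + r) (s(r, a) = (2*r)*(a + r) = 2*r*(a + r))
(s(6, 2)*(-44))*j = ((2*6*(2 + 6))*(-44))*(-46) = ((2*6*8)*(-44))*(-46) = (96*(-44))*(-46) = -4224*(-46) = 194304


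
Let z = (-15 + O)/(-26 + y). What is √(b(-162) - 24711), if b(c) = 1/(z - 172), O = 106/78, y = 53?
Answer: I*√50960265378693/45412 ≈ 157.2*I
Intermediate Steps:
O = 53/39 (O = 106*(1/78) = 53/39 ≈ 1.3590)
z = -532/1053 (z = (-15 + 53/39)/(-26 + 53) = -532/39/27 = -532/39*1/27 = -532/1053 ≈ -0.50522)
b(c) = -1053/181648 (b(c) = 1/(-532/1053 - 172) = 1/(-181648/1053) = -1053/181648)
√(b(-162) - 24711) = √(-1053/181648 - 24711) = √(-4488704781/181648) = I*√50960265378693/45412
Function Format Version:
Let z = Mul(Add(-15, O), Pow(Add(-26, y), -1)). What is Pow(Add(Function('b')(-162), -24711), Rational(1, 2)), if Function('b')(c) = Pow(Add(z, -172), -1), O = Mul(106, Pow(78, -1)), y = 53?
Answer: Mul(Rational(1, 45412), I, Pow(50960265378693, Rational(1, 2))) ≈ Mul(157.20, I)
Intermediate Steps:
O = Rational(53, 39) (O = Mul(106, Rational(1, 78)) = Rational(53, 39) ≈ 1.3590)
z = Rational(-532, 1053) (z = Mul(Add(-15, Rational(53, 39)), Pow(Add(-26, 53), -1)) = Mul(Rational(-532, 39), Pow(27, -1)) = Mul(Rational(-532, 39), Rational(1, 27)) = Rational(-532, 1053) ≈ -0.50522)
Function('b')(c) = Rational(-1053, 181648) (Function('b')(c) = Pow(Add(Rational(-532, 1053), -172), -1) = Pow(Rational(-181648, 1053), -1) = Rational(-1053, 181648))
Pow(Add(Function('b')(-162), -24711), Rational(1, 2)) = Pow(Add(Rational(-1053, 181648), -24711), Rational(1, 2)) = Pow(Rational(-4488704781, 181648), Rational(1, 2)) = Mul(Rational(1, 45412), I, Pow(50960265378693, Rational(1, 2)))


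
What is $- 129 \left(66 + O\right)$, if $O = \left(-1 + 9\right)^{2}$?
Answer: $-16770$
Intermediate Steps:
$O = 64$ ($O = 8^{2} = 64$)
$- 129 \left(66 + O\right) = - 129 \left(66 + 64\right) = - 129 \cdot 130 = \left(-1\right) 16770 = -16770$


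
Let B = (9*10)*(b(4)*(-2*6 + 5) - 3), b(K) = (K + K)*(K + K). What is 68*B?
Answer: -2760120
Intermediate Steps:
b(K) = 4*K² (b(K) = (2*K)*(2*K) = 4*K²)
B = -40590 (B = (9*10)*((4*4²)*(-2*6 + 5) - 3) = 90*((4*16)*(-12 + 5) - 3) = 90*(64*(-7) - 3) = 90*(-448 - 3) = 90*(-451) = -40590)
68*B = 68*(-40590) = -2760120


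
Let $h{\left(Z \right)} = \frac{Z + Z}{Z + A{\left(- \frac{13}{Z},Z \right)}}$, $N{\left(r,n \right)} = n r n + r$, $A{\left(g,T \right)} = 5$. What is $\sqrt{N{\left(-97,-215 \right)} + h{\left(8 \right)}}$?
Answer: $\frac{i \sqrt{757782610}}{13} \approx 2117.5 i$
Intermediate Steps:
$N{\left(r,n \right)} = r + r n^{2}$ ($N{\left(r,n \right)} = r n^{2} + r = r + r n^{2}$)
$h{\left(Z \right)} = \frac{2 Z}{5 + Z}$ ($h{\left(Z \right)} = \frac{Z + Z}{Z + 5} = \frac{2 Z}{5 + Z}$)
$\sqrt{N{\left(-97,-215 \right)} + h{\left(8 \right)}} = \sqrt{- 97 \left(1 + \left(-215\right)^{2}\right) + 2 \cdot 8 \frac{1}{5 + 8}} = \sqrt{- 97 \left(1 + 46225\right) + 2 \cdot 8 \cdot \frac{1}{13}} = \sqrt{\left(-97\right) 46226 + 2 \cdot 8 \cdot \frac{1}{13}} = \sqrt{-4483922 + \frac{16}{13}} = \sqrt{- \frac{58290970}{13}} = \frac{i \sqrt{757782610}}{13}$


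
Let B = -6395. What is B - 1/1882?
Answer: -12035391/1882 ≈ -6395.0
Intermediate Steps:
B - 1/1882 = -6395 - 1/1882 = -12035391/1882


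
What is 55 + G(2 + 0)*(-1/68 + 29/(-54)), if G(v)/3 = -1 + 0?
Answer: 34673/612 ≈ 56.655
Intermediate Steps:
G(v) = -3 (G(v) = 3*(-1 + 0) = 3*(-1) = -3)
55 + G(2 + 0)*(-1/68 + 29/(-54)) = 55 - 3*(-1/68 + 29/(-54)) = 55 - 3*(-1*1/68 + 29*(-1/54)) = 55 - 3*(-1/68 - 29/54) = 55 - 3*(-1013/1836) = 55 + 1013/612 = 34673/612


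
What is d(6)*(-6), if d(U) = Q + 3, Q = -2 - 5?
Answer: 24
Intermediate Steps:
Q = -7
d(U) = -4 (d(U) = -7 + 3 = -4)
d(6)*(-6) = -4*(-6) = 24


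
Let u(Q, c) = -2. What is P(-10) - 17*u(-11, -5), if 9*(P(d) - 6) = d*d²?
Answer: -640/9 ≈ -71.111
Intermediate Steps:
P(d) = 6 + d³/9 (P(d) = 6 + (d*d²)/9 = 6 + d³/9)
P(-10) - 17*u(-11, -5) = (6 + (⅑)*(-10)³) - 17*(-2) = (6 + (⅑)*(-1000)) + 34 = (6 - 1000/9) + 34 = -946/9 + 34 = -640/9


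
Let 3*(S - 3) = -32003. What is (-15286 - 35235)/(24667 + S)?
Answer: -151563/42007 ≈ -3.6080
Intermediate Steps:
S = -31994/3 (S = 3 + (⅓)*(-32003) = 3 - 32003/3 = -31994/3 ≈ -10665.)
(-15286 - 35235)/(24667 + S) = (-15286 - 35235)/(24667 - 31994/3) = -50521/42007/3 = -50521*3/42007 = -151563/42007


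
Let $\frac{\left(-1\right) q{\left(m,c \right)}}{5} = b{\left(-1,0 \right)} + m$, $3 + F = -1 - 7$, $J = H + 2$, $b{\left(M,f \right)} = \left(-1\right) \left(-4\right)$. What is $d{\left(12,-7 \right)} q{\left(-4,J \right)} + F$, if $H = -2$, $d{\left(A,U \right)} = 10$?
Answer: $-11$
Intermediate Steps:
$b{\left(M,f \right)} = 4$
$J = 0$ ($J = -2 + 2 = 0$)
$F = -11$ ($F = -3 - 8 = -11$)
$q{\left(m,c \right)} = -20 - 5 m$ ($q{\left(m,c \right)} = - 5 \left(4 + m\right) = -20 - 5 m$)
$d{\left(12,-7 \right)} q{\left(-4,J \right)} + F = 10 \left(-20 - -20\right) - 11 = 10 \left(-20 + 20\right) - 11 = 10 \cdot 0 - 11 = 0 - 11 = -11$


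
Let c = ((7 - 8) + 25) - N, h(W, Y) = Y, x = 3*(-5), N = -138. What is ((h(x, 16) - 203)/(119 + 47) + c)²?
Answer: 713157025/27556 ≈ 25880.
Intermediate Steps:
x = -15
c = 162 (c = ((7 - 8) + 25) - 1*(-138) = (-1 + 25) + 138 = 24 + 138 = 162)
((h(x, 16) - 203)/(119 + 47) + c)² = ((16 - 203)/(119 + 47) + 162)² = (-187/166 + 162)² = (26705/166)² = 713157025/27556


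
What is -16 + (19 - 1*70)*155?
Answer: -7921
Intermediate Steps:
-16 + (19 - 1*70)*155 = -16 + (19 - 70)*155 = -16 - 51*155 = -16 - 7905 = -7921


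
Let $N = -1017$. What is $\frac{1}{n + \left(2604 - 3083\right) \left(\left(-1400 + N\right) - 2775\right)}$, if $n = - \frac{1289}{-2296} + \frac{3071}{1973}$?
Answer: $\frac{4530008}{11265994529957} \approx 4.021 \cdot 10^{-7}$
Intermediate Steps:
$n = \frac{9594213}{4530008}$ ($n = \left(-1289\right) \left(- \frac{1}{2296}\right) + 3071 \cdot \frac{1}{1973} = \frac{1289}{2296} + \frac{3071}{1973} = \frac{9594213}{4530008} \approx 2.1179$)
$\frac{1}{n + \left(2604 - 3083\right) \left(\left(-1400 + N\right) - 2775\right)} = \frac{1}{\frac{9594213}{4530008} + \left(2604 - 3083\right) \left(\left(-1400 - 1017\right) - 2775\right)} = \frac{1}{\frac{9594213}{4530008} - 479 \left(-2417 - 2775\right)} = \frac{1}{\frac{9594213}{4530008} - -2486968} = \frac{1}{\frac{9594213}{4530008} + 2486968} = \frac{1}{\frac{11265994529957}{4530008}} = \frac{4530008}{11265994529957}$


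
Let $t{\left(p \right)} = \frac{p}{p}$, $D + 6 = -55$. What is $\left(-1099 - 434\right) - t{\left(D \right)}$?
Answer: $-1534$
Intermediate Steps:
$D = -61$ ($D = -6 - 55 = -61$)
$t{\left(p \right)} = 1$
$\left(-1099 - 434\right) - t{\left(D \right)} = \left(-1099 - 434\right) - 1 = -1533 - 1 = -1534$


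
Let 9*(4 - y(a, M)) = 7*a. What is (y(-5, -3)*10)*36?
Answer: 2840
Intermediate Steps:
y(a, M) = 4 - 7*a/9
(y(-5, -3)*10)*36 = ((4 - 7/9*(-5))*10)*36 = ((4 + 35/9)*10)*36 = ((71/9)*10)*36 = (710/9)*36 = 2840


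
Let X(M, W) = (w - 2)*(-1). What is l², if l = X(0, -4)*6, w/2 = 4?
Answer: 1296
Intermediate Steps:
w = 8 (w = 2*4 = 8)
X(M, W) = -6 (X(M, W) = (8 - 2)*(-1) = 6*(-1) = -6)
l = -36 (l = -6*6 = -36)
l² = (-36)² = 1296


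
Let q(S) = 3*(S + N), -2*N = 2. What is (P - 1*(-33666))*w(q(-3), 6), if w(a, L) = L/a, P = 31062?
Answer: -32364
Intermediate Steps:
N = -1 (N = -½*2 = -1)
q(S) = -3 + 3*S (q(S) = 3*(S - 1) = 3*(-1 + S) = -3 + 3*S)
(P - 1*(-33666))*w(q(-3), 6) = (31062 - 1*(-33666))*(6/(-3 + 3*(-3))) = (31062 + 33666)*(6/(-3 - 9)) = 64728*(6/(-12)) = 64728*(6*(-1/12)) = 64728*(-½) = -32364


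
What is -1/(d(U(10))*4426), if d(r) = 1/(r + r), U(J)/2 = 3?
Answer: -6/2213 ≈ -0.0027113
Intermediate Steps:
U(J) = 6 (U(J) = 2*3 = 6)
d(r) = 1/(2*r)
-1/(d(U(10))*4426) = -1/(((½)/6)*4426) = -1/(((½)*(⅙))*4426) = -1/(1/12*4426) = -12/4426 = -1*6/2213 = -6/2213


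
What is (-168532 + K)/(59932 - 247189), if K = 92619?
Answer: 75913/187257 ≈ 0.40539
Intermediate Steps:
(-168532 + K)/(59932 - 247189) = (-168532 + 92619)/(59932 - 247189) = -75913/(-187257) = -75913*(-1/187257) = 75913/187257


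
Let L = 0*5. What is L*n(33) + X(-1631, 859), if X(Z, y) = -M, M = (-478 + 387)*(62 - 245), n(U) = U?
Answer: -16653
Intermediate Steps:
L = 0
M = 16653 (M = -91*(-183) = 16653)
X(Z, y) = -16653 (X(Z, y) = -1*16653 = -16653)
L*n(33) + X(-1631, 859) = 0*33 - 16653 = 0 - 16653 = -16653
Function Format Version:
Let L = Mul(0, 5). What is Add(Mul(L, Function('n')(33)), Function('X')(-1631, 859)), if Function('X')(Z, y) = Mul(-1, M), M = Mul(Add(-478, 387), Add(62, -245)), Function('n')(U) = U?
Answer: -16653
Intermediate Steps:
L = 0
M = 16653 (M = Mul(-91, -183) = 16653)
Function('X')(Z, y) = -16653 (Function('X')(Z, y) = Mul(-1, 16653) = -16653)
Add(Mul(L, Function('n')(33)), Function('X')(-1631, 859)) = Add(Mul(0, 33), -16653) = Add(0, -16653) = -16653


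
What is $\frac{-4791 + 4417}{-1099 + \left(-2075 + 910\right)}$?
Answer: $\frac{187}{1132} \approx 0.16519$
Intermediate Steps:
$\frac{-4791 + 4417}{-1099 + \left(-2075 + 910\right)} = - \frac{374}{-1099 - 1165} = - \frac{374}{-2264} = \left(-374\right) \left(- \frac{1}{2264}\right) = \frac{187}{1132}$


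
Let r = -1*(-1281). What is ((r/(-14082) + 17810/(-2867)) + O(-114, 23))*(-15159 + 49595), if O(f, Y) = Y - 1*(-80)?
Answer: 22406102707810/6728849 ≈ 3.3299e+6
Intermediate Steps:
r = 1281
O(f, Y) = 80 + Y (O(f, Y) = Y + 80 = 80 + Y)
((r/(-14082) + 17810/(-2867)) + O(-114, 23))*(-15159 + 49595) = ((1281/(-14082) + 17810/(-2867)) + (80 + 23))*(-15159 + 49595) = ((1281*(-1/14082) + 17810*(-1/2867)) + 103)*34436 = ((-427/4694 - 17810/2867) + 103)*34436 = (-84824349/13457698 + 103)*34436 = (1301318545/13457698)*34436 = 22406102707810/6728849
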